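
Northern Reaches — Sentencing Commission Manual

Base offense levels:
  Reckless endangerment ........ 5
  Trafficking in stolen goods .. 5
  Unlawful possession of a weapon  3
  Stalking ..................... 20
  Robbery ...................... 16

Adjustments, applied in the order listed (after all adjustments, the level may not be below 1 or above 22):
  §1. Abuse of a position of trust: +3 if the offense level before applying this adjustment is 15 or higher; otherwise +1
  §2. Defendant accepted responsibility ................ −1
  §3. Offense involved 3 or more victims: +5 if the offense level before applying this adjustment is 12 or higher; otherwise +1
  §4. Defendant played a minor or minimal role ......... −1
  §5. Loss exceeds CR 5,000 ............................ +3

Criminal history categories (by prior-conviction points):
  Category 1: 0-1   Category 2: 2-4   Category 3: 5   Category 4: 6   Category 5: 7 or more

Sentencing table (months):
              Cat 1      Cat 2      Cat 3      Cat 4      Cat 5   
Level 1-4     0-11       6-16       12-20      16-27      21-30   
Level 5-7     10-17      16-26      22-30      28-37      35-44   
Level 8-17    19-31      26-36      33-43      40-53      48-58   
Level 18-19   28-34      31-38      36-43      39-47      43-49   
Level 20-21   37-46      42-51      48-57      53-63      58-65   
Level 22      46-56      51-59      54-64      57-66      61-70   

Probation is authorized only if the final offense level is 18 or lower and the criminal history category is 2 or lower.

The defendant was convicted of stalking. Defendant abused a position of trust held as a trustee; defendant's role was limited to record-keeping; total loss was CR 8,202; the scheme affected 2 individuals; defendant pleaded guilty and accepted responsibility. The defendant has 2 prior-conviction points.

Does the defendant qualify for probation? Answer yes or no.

Base offense level for stalking: 20.
§1 applies (level before this adjustment is 20 ≥ 15, so +3): 20 + 3 = 23.
§2 applies: 23 − 1 = 22.
§3 does not apply.
§4 applies: 22 − 1 = 21.
§5 applies: 21 + 3 = 24.
Level 24 exceeds the maximum of 22; capped at 22.
Final offense level: 22.
Criminal history: 2 prior points → Category 2 (2-4).
Level 22 falls in the 22 band.
Grid: Level 22 × Category 2 = 51-59 months.
Probation check: level 22 > 18 and category 2 ≤ 2 → not eligible.

No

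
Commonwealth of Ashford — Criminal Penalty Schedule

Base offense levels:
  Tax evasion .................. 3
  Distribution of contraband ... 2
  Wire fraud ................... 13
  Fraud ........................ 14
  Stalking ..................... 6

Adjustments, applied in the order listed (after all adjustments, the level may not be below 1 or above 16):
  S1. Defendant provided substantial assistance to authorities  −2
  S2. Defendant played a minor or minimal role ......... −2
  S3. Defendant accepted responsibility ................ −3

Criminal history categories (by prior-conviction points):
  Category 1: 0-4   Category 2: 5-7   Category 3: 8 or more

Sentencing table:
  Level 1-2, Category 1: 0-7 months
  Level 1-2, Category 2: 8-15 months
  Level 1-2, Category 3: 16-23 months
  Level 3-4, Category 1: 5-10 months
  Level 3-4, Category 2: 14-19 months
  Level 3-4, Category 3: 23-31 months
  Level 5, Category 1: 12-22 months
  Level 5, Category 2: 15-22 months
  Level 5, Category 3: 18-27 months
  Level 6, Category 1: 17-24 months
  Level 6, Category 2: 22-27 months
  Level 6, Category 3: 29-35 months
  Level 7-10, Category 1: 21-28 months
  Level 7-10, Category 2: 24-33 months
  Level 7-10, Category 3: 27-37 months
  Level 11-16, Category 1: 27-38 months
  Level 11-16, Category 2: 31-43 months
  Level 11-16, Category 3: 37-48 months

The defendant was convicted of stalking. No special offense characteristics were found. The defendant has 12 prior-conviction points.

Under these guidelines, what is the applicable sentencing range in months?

29-35 months

Base offense level for stalking: 6.
Final offense level: 6.
Criminal history: 12 prior points → Category 3 (8+).
Level 6 falls in the 6 band.
Grid: Level 6 × Category 3 = 29-35 months.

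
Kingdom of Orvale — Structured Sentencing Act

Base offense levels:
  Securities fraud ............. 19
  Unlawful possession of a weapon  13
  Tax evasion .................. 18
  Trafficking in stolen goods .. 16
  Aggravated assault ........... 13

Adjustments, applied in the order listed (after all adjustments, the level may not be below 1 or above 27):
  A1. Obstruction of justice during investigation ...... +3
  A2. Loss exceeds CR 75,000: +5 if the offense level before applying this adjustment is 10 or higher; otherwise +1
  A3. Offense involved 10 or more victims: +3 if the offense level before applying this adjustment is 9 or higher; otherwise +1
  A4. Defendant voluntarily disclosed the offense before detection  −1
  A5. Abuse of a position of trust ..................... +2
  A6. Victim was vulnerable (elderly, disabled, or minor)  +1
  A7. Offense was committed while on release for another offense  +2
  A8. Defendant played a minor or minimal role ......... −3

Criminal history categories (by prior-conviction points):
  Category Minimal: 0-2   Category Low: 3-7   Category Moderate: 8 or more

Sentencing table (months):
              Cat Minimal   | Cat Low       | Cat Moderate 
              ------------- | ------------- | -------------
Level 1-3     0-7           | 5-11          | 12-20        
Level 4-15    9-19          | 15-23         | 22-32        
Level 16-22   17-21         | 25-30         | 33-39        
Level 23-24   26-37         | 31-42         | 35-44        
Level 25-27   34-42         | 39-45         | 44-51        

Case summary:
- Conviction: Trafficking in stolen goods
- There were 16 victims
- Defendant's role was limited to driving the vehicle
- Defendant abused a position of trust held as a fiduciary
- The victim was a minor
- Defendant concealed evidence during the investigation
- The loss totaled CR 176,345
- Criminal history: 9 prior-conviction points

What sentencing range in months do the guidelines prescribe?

44-51 months

Base offense level for trafficking in stolen goods: 16.
A1 applies: 16 + 3 = 19.
A2 applies (level before this adjustment is 19 ≥ 10, so +5): 19 + 5 = 24.
A3 applies (level before this adjustment is 24 ≥ 9, so +3): 24 + 3 = 27.
A5 applies: 27 + 2 = 29.
A6 applies: 29 + 1 = 30.
A8 applies: 30 − 3 = 27.
Final offense level: 27.
Criminal history: 9 prior points → Category Moderate (8+).
Level 27 falls in the 25-27 band.
Grid: Level 25-27 × Category Moderate = 44-51 months.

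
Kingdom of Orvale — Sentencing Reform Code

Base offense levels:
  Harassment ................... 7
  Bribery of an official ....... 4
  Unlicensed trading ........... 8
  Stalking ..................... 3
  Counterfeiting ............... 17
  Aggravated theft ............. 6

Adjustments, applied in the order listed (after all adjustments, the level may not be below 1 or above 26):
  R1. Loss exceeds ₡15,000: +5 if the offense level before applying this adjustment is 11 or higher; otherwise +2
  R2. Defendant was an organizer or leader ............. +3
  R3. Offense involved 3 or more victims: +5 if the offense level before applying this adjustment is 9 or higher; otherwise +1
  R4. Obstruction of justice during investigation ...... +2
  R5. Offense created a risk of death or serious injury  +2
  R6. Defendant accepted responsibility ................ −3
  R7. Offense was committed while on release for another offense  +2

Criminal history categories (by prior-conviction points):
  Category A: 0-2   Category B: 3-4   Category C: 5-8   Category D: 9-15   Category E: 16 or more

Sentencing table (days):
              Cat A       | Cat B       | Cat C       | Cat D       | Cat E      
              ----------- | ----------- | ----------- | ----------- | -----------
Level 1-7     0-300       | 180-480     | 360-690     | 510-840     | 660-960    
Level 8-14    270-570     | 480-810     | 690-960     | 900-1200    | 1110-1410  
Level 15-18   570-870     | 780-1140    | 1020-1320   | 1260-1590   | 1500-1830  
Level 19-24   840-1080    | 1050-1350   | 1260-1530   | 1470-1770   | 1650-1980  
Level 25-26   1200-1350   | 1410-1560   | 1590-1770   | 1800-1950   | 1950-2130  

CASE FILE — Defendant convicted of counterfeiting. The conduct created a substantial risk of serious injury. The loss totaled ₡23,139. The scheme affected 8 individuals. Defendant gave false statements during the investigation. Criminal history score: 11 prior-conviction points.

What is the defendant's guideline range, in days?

Base offense level for counterfeiting: 17.
R1 applies (level before this adjustment is 17 ≥ 11, so +5): 17 + 5 = 22.
R2 does not apply.
R3 applies (level before this adjustment is 22 ≥ 9, so +5): 22 + 5 = 27.
R4 applies: 27 + 2 = 29.
R5 applies: 29 + 2 = 31.
R6 does not apply.
Level 31 exceeds the maximum of 26; capped at 26.
Final offense level: 26.
Criminal history: 11 prior points → Category D (9-15).
Level 26 falls in the 25-26 band.
Grid: Level 25-26 × Category D = 1800-1950 days.

1800-1950 days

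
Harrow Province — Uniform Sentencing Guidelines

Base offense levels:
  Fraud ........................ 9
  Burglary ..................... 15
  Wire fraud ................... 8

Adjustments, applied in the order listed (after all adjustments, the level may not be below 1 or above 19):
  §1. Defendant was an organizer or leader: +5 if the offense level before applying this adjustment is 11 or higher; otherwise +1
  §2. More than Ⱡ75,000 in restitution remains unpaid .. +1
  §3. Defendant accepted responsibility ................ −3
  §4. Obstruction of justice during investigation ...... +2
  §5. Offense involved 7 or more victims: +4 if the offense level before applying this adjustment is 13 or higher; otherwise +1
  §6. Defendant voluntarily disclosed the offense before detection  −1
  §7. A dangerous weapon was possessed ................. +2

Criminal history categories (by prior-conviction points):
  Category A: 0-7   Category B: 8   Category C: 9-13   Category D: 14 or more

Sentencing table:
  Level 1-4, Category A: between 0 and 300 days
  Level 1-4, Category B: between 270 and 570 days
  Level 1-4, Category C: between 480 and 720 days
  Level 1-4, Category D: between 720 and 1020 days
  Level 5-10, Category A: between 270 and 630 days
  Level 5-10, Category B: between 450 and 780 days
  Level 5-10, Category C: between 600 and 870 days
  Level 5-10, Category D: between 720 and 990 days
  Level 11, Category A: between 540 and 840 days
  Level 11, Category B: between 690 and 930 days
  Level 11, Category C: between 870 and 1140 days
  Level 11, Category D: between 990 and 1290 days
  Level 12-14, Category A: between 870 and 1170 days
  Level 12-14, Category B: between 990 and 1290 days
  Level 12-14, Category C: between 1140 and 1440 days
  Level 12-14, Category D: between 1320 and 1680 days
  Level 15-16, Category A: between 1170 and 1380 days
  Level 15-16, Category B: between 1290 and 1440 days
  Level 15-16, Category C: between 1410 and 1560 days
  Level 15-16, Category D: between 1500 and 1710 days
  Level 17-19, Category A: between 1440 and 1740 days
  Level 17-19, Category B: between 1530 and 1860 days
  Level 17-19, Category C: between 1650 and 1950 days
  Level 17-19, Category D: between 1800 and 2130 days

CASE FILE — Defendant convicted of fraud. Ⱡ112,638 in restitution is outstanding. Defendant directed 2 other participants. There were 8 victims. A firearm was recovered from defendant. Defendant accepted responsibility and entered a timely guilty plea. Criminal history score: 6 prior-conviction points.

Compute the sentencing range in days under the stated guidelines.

Base offense level for fraud: 9.
§1 applies (level before this adjustment is 9 < 11, so +1): 9 + 1 = 10.
§2 applies: 10 + 1 = 11.
§3 applies: 11 − 3 = 8.
§4 does not apply.
§5 applies (level before this adjustment is 8 < 13, so +1): 8 + 1 = 9.
§7 applies: 9 + 2 = 11.
Final offense level: 11.
Criminal history: 6 prior points → Category A (0-7).
Level 11 falls in the 11 band.
Grid: Level 11 × Category A = 540-840 days.

540-840 days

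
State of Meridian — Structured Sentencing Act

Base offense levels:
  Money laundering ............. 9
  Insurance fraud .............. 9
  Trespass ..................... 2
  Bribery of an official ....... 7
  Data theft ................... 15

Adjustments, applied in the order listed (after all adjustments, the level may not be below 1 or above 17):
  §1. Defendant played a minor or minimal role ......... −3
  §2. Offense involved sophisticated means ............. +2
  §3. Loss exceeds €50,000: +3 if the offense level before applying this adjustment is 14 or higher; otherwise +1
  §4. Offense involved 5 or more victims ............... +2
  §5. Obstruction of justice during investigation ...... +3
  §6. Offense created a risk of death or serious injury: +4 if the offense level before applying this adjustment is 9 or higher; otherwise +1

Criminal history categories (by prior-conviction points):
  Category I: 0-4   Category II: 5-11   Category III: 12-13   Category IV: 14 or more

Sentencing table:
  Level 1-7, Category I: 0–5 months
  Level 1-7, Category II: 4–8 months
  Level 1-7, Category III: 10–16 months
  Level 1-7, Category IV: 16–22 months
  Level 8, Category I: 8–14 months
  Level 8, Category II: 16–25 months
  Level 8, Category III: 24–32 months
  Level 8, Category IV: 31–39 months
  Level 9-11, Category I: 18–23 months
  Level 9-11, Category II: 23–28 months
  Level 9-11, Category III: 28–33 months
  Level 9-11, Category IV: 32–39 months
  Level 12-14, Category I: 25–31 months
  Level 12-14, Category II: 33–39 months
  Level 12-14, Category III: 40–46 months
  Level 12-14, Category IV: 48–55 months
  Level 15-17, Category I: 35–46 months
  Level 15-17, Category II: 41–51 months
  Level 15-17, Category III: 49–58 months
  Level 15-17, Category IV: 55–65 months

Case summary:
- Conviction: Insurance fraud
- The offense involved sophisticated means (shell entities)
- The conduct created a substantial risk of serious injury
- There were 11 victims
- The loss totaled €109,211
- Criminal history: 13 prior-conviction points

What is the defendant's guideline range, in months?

Base offense level for insurance fraud: 9.
§2 applies: 9 + 2 = 11.
§3 applies (level before this adjustment is 11 < 14, so +1): 11 + 1 = 12.
§4 applies: 12 + 2 = 14.
§5 does not apply.
§6 applies (level before this adjustment is 14 ≥ 9, so +4): 14 + 4 = 18.
Level 18 exceeds the maximum of 17; capped at 17.
Final offense level: 17.
Criminal history: 13 prior points → Category III (12-13).
Level 17 falls in the 15-17 band.
Grid: Level 15-17 × Category III = 49-58 months.

49-58 months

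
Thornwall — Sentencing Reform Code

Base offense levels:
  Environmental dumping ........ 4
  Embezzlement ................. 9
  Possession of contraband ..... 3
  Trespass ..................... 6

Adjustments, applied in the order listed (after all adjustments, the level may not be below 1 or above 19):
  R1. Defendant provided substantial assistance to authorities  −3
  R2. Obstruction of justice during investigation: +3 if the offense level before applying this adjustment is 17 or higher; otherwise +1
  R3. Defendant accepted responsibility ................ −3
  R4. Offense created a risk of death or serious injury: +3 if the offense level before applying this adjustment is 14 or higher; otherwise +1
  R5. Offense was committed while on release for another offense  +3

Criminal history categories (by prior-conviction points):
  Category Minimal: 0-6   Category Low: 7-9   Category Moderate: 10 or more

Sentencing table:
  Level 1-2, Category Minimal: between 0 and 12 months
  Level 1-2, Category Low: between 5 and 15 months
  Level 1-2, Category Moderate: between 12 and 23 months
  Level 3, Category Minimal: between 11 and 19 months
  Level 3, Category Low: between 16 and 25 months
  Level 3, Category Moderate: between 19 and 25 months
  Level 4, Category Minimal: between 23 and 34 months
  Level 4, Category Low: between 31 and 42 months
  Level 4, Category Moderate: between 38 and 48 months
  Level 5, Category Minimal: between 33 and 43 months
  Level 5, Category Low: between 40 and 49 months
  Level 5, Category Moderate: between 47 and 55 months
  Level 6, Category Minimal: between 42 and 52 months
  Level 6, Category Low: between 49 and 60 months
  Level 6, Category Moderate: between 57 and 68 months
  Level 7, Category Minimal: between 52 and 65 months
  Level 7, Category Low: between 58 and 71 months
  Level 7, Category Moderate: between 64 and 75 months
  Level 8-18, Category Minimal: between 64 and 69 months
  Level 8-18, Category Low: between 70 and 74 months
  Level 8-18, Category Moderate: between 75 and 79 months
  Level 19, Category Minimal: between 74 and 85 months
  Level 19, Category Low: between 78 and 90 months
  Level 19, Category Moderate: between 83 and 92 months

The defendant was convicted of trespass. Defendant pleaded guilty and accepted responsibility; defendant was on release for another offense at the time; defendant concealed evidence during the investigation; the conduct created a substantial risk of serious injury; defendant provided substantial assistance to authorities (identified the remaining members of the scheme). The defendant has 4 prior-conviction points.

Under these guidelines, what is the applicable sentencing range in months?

Base offense level for trespass: 6.
R1 applies: 6 − 3 = 3.
R2 applies (level before this adjustment is 3 < 17, so +1): 3 + 1 = 4.
R3 applies: 4 − 3 = 1.
R4 applies (level before this adjustment is 1 < 14, so +1): 1 + 1 = 2.
R5 applies: 2 + 3 = 5.
Final offense level: 5.
Criminal history: 4 prior points → Category Minimal (0-6).
Level 5 falls in the 5 band.
Grid: Level 5 × Category Minimal = 33-43 months.

33-43 months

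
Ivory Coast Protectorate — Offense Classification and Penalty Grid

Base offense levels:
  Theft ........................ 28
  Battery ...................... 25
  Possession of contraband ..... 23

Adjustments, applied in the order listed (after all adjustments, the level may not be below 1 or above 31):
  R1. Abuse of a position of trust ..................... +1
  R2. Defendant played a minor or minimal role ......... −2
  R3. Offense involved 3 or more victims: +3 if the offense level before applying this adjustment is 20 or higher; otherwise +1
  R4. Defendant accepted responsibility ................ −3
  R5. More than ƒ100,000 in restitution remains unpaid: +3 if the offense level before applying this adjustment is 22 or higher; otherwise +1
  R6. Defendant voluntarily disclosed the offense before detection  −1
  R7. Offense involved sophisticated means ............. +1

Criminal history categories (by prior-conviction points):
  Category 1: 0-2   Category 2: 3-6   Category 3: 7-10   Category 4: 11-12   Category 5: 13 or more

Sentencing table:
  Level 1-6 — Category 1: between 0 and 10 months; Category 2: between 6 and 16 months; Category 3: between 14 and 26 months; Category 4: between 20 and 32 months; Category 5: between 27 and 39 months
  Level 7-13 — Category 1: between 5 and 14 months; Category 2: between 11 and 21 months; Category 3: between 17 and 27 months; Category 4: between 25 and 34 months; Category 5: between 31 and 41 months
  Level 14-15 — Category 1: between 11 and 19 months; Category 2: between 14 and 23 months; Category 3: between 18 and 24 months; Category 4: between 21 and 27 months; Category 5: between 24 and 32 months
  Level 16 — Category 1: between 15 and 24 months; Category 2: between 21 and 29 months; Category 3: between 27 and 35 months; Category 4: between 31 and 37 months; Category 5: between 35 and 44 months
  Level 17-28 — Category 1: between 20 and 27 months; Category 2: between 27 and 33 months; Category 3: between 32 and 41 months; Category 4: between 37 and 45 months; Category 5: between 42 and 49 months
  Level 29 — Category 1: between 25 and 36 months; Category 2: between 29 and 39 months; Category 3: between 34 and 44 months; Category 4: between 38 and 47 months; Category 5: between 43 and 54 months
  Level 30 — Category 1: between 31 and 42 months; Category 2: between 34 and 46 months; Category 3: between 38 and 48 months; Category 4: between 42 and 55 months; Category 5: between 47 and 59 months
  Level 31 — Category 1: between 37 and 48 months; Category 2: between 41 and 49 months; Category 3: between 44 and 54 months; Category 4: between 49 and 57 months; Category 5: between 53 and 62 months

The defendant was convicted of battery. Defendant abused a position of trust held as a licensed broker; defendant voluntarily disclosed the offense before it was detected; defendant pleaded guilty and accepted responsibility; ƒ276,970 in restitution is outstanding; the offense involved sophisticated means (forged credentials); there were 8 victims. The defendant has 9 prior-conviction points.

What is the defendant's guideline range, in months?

34-44 months

Base offense level for battery: 25.
R1 applies: 25 + 1 = 26.
R2 does not apply.
R3 applies (level before this adjustment is 26 ≥ 20, so +3): 26 + 3 = 29.
R4 applies: 29 − 3 = 26.
R5 applies (level before this adjustment is 26 ≥ 22, so +3): 26 + 3 = 29.
R6 applies: 29 − 1 = 28.
R7 applies: 28 + 1 = 29.
Final offense level: 29.
Criminal history: 9 prior points → Category 3 (7-10).
Level 29 falls in the 29 band.
Grid: Level 29 × Category 3 = 34-44 months.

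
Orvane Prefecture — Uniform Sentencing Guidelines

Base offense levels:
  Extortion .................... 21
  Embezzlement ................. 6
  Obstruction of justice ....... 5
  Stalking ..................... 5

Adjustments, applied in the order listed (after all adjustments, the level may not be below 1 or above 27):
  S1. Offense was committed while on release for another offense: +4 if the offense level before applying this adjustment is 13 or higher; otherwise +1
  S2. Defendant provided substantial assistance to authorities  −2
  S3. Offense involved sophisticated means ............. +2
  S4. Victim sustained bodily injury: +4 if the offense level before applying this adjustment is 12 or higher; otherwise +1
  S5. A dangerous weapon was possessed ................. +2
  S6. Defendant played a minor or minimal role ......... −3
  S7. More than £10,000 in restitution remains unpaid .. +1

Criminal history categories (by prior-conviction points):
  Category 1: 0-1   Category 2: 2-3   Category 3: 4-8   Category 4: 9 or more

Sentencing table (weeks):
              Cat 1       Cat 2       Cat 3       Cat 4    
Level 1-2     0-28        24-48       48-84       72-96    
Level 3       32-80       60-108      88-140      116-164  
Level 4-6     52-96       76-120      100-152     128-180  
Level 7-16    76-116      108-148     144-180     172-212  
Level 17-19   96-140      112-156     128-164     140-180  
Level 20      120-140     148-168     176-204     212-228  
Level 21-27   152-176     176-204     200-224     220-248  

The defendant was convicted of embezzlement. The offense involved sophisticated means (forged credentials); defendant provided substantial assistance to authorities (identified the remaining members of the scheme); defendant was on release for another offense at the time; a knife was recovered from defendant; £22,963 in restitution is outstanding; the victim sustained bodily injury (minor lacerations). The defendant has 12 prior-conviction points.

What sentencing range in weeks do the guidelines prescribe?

Base offense level for embezzlement: 6.
S1 applies (level before this adjustment is 6 < 13, so +1): 6 + 1 = 7.
S2 applies: 7 − 2 = 5.
S3 applies: 5 + 2 = 7.
S4 applies (level before this adjustment is 7 < 12, so +1): 7 + 1 = 8.
S5 applies: 8 + 2 = 10.
S6 does not apply.
S7 applies: 10 + 1 = 11.
Final offense level: 11.
Criminal history: 12 prior points → Category 4 (9+).
Level 11 falls in the 7-16 band.
Grid: Level 7-16 × Category 4 = 172-212 weeks.

172-212 weeks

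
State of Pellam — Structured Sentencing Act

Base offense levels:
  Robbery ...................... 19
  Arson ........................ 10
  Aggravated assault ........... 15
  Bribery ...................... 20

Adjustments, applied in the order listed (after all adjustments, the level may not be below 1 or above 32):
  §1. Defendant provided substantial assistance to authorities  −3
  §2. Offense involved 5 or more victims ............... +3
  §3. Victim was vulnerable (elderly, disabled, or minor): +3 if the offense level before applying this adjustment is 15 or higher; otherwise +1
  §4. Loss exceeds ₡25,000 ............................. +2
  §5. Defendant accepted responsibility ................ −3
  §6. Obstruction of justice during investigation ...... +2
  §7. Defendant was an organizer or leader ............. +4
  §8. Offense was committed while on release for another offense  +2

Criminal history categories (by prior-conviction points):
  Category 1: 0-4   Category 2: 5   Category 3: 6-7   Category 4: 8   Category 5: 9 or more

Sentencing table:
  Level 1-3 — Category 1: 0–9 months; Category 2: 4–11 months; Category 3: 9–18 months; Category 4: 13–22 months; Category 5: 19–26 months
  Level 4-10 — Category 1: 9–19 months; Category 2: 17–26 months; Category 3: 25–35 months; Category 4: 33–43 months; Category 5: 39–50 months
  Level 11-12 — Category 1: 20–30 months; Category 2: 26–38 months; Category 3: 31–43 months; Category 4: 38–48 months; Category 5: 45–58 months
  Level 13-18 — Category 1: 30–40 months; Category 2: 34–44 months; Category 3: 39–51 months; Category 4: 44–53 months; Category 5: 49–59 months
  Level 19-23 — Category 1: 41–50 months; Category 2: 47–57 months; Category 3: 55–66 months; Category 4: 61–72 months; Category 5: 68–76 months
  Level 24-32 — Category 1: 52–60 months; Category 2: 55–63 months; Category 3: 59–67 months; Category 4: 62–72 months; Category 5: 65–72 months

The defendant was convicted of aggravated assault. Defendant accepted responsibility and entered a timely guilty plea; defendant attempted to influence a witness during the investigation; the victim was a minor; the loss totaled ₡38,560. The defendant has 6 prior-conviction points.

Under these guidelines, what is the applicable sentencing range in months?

Base offense level for aggravated assault: 15.
§3 applies (level before this adjustment is 15 ≥ 15, so +3): 15 + 3 = 18.
§4 applies: 18 + 2 = 20.
§5 applies: 20 − 3 = 17.
§6 applies: 17 + 2 = 19.
§7 does not apply.
§8 does not apply.
Final offense level: 19.
Criminal history: 6 prior points → Category 3 (6-7).
Level 19 falls in the 19-23 band.
Grid: Level 19-23 × Category 3 = 55-66 months.

55-66 months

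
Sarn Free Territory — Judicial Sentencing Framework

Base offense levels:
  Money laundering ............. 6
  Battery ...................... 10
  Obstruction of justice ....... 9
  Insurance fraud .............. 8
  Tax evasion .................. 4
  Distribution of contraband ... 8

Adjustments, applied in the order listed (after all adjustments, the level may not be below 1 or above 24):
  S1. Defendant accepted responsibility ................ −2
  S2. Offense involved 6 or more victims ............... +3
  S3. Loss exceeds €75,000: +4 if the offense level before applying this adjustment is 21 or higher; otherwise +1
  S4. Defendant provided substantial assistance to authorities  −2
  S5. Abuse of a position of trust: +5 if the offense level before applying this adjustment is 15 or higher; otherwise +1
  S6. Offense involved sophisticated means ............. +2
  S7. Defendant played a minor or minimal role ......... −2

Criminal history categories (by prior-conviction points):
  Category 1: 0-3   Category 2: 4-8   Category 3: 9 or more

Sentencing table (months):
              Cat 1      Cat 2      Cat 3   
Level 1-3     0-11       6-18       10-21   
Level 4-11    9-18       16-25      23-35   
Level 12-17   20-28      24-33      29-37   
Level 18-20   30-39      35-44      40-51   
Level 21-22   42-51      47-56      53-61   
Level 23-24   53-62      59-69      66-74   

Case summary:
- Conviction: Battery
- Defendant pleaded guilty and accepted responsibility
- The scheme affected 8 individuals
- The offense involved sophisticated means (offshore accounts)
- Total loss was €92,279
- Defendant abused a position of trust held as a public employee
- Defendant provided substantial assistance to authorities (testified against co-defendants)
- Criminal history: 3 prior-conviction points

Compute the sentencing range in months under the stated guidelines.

Base offense level for battery: 10.
S1 applies: 10 − 2 = 8.
S2 applies: 8 + 3 = 11.
S3 applies (level before this adjustment is 11 < 21, so +1): 11 + 1 = 12.
S4 applies: 12 − 2 = 10.
S5 applies (level before this adjustment is 10 < 15, so +1): 10 + 1 = 11.
S6 applies: 11 + 2 = 13.
Final offense level: 13.
Criminal history: 3 prior points → Category 1 (0-3).
Level 13 falls in the 12-17 band.
Grid: Level 12-17 × Category 1 = 20-28 months.

20-28 months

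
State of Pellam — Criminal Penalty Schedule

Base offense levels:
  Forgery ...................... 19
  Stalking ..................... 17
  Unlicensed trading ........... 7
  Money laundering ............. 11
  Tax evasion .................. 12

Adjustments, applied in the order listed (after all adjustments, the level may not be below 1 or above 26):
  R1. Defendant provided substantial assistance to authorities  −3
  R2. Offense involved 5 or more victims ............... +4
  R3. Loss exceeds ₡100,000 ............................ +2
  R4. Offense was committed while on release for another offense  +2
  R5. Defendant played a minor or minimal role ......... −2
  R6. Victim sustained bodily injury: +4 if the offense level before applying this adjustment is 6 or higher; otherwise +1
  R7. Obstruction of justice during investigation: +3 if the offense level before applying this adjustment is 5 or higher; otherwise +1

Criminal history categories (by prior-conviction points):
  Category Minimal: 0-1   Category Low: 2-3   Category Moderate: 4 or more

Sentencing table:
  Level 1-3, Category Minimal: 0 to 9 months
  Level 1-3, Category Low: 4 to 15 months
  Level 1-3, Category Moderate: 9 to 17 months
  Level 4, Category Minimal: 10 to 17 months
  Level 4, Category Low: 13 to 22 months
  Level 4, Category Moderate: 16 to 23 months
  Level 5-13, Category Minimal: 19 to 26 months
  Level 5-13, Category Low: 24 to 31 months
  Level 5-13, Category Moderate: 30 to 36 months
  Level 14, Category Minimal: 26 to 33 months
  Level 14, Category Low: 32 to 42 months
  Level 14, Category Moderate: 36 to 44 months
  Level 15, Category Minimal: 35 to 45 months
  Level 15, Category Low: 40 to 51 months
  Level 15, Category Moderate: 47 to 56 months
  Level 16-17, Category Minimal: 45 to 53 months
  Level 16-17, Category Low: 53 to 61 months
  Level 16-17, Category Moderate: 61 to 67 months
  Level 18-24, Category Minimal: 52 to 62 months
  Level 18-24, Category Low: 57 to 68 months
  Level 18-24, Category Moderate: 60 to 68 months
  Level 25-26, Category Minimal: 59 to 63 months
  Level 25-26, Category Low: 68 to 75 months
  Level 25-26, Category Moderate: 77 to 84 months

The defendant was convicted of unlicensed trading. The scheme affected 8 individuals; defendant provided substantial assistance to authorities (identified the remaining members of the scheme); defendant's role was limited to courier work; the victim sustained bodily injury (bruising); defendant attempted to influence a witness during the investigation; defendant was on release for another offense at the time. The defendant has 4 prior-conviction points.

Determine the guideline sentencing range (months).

47-56 months

Base offense level for unlicensed trading: 7.
R1 applies: 7 − 3 = 4.
R2 applies: 4 + 4 = 8.
R3 does not apply.
R4 applies: 8 + 2 = 10.
R5 applies: 10 − 2 = 8.
R6 applies (level before this adjustment is 8 ≥ 6, so +4): 8 + 4 = 12.
R7 applies (level before this adjustment is 12 ≥ 5, so +3): 12 + 3 = 15.
Final offense level: 15.
Criminal history: 4 prior points → Category Moderate (4+).
Level 15 falls in the 15 band.
Grid: Level 15 × Category Moderate = 47-56 months.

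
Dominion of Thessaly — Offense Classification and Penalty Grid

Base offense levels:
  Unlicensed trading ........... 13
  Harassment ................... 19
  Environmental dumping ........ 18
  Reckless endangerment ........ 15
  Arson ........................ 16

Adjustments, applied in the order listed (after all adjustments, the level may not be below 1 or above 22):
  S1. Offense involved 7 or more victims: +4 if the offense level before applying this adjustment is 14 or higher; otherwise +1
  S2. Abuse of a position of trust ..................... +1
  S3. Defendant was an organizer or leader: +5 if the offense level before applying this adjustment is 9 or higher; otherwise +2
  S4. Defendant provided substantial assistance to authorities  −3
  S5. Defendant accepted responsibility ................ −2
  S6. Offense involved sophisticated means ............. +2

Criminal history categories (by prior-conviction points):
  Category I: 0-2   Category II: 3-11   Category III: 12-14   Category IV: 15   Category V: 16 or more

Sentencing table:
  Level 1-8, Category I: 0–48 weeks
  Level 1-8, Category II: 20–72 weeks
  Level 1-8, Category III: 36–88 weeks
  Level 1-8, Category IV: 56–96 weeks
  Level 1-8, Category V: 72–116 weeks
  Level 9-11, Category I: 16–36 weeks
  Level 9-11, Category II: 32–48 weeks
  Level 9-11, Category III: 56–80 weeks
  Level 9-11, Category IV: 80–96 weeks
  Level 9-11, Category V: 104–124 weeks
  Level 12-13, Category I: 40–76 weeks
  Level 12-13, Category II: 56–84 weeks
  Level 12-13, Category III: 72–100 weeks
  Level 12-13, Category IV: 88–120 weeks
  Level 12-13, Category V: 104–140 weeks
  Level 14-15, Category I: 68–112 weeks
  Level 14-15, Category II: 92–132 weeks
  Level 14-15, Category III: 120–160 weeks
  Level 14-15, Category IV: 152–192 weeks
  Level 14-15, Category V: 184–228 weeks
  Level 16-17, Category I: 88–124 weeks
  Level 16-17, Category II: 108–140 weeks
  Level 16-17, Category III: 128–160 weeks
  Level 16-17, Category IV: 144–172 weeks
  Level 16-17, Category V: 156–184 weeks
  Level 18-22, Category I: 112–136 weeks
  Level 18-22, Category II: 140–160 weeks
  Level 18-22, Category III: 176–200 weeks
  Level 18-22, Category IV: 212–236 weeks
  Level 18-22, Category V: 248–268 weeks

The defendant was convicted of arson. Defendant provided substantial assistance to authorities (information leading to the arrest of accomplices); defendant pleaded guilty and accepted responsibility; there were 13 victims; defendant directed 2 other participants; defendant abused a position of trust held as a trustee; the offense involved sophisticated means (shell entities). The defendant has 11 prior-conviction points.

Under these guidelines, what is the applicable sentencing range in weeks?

Base offense level for arson: 16.
S1 applies (level before this adjustment is 16 ≥ 14, so +4): 16 + 4 = 20.
S2 applies: 20 + 1 = 21.
S3 applies (level before this adjustment is 21 ≥ 9, so +5): 21 + 5 = 26.
S4 applies: 26 − 3 = 23.
S5 applies: 23 − 2 = 21.
S6 applies: 21 + 2 = 23.
Level 23 exceeds the maximum of 22; capped at 22.
Final offense level: 22.
Criminal history: 11 prior points → Category II (3-11).
Level 22 falls in the 18-22 band.
Grid: Level 18-22 × Category II = 140-160 weeks.

140-160 weeks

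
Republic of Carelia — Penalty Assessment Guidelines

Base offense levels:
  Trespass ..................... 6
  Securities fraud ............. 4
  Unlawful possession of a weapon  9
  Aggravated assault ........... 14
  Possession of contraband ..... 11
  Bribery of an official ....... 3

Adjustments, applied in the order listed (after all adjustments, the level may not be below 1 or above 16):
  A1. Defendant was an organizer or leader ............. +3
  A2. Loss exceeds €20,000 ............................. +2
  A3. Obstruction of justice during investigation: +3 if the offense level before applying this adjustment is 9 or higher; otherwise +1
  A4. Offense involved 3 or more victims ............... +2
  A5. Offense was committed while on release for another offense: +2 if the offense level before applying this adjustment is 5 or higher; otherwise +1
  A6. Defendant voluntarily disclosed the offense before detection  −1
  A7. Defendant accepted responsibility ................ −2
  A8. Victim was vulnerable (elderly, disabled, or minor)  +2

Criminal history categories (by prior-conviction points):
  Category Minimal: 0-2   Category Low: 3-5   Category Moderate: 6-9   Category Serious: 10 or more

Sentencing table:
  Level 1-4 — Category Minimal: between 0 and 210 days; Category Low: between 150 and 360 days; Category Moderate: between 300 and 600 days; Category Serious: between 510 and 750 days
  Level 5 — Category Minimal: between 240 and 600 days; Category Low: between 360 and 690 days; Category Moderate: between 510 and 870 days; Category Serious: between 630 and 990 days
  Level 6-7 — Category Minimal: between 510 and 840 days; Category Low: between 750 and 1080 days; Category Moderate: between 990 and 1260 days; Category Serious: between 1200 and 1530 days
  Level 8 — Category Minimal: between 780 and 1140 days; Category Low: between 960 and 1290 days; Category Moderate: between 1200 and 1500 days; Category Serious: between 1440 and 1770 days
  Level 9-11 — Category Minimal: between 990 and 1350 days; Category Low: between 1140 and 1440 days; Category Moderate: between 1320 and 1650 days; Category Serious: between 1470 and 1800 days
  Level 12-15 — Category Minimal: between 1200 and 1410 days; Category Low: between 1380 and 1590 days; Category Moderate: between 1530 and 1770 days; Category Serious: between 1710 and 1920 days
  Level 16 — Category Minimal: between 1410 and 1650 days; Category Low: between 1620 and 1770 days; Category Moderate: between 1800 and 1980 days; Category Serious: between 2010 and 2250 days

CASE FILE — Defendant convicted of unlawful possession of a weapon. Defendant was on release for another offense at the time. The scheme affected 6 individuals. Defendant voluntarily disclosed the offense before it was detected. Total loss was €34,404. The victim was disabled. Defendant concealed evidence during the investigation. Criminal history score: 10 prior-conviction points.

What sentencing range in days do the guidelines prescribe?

2010-2250 days

Base offense level for unlawful possession of a weapon: 9.
A2 applies: 9 + 2 = 11.
A3 applies (level before this adjustment is 11 ≥ 9, so +3): 11 + 3 = 14.
A4 applies: 14 + 2 = 16.
A5 applies (level before this adjustment is 16 ≥ 5, so +2): 16 + 2 = 18.
A6 applies: 18 − 1 = 17.
A7 does not apply.
A8 applies: 17 + 2 = 19.
Level 19 exceeds the maximum of 16; capped at 16.
Final offense level: 16.
Criminal history: 10 prior points → Category Serious (10+).
Level 16 falls in the 16 band.
Grid: Level 16 × Category Serious = 2010-2250 days.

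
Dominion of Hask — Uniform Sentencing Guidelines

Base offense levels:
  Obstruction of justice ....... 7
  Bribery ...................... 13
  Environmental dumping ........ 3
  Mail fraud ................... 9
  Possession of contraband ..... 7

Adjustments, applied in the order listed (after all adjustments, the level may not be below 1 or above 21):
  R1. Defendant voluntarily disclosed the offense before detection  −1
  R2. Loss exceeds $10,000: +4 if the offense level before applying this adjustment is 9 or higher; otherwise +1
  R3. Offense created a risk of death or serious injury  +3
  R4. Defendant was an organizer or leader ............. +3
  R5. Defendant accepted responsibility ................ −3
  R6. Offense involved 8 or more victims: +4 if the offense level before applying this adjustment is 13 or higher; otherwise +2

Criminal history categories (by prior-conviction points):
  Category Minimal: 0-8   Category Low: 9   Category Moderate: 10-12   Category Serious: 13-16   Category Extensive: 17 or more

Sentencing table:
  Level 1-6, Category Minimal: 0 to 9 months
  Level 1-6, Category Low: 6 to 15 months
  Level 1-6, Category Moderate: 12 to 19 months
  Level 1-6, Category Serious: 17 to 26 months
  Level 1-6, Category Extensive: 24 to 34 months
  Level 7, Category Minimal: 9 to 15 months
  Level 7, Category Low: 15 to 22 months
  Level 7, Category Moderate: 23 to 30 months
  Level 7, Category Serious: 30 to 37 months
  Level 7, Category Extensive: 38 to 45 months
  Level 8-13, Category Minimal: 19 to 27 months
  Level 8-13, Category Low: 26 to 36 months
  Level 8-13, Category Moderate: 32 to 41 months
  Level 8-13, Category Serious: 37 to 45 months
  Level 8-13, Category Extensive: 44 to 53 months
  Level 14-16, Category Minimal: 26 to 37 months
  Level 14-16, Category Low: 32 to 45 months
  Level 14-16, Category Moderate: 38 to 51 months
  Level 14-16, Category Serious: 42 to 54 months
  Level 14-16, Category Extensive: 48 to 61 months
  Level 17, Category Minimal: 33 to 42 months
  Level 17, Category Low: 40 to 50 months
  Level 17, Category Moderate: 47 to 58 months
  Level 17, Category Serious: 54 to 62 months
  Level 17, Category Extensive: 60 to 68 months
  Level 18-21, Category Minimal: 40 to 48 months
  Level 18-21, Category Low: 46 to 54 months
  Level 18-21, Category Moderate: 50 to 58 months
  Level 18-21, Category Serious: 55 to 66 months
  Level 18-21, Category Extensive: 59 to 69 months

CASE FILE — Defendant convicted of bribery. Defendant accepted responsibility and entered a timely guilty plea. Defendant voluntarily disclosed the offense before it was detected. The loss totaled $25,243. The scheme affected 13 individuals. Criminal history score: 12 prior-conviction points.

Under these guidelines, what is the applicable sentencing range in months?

Base offense level for bribery: 13.
R1 applies: 13 − 1 = 12.
R2 applies (level before this adjustment is 12 ≥ 9, so +4): 12 + 4 = 16.
R5 applies: 16 − 3 = 13.
R6 applies (level before this adjustment is 13 ≥ 13, so +4): 13 + 4 = 17.
Final offense level: 17.
Criminal history: 12 prior points → Category Moderate (10-12).
Level 17 falls in the 17 band.
Grid: Level 17 × Category Moderate = 47-58 months.

47-58 months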